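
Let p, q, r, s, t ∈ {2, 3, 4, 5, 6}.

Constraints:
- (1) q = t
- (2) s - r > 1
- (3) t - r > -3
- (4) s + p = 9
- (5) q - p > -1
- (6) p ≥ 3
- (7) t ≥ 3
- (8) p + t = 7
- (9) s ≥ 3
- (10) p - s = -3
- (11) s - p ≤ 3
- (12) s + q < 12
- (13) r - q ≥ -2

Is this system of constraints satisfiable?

One satisfying assignment is p = 3, q = 4, r = 4, s = 6, t = 4.
For the less obvious constraints — constraint 2: s - r = 2; constraint 3: t - r = 0; constraint 4: s + p = 9 — and the others hold by inspection.

Satisfiable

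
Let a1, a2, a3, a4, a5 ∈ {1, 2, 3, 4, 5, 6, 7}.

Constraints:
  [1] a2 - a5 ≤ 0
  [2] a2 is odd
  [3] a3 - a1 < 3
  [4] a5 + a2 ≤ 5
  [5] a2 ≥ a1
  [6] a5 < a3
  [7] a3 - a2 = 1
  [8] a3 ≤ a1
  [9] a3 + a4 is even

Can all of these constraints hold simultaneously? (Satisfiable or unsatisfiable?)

Unsatisfiable

Constraints 1, 5, 6, and 8 give a5 < a3, a3 ≤ a1, a1 ≤ a2, a2 ≤ a5. Chaining: a5 < a3 ≤ a1 ≤ a2 ≤ a5, which forces a5 < a5 — impossible.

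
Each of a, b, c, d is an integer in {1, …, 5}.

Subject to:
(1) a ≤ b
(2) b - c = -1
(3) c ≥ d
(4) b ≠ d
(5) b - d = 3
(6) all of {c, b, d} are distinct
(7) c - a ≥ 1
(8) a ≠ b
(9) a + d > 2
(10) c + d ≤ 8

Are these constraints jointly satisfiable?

One satisfying assignment is a = 2, b = 4, c = 5, d = 1.
For the less obvious constraints — constraint 2: b - c = -1; constraint 5: b - d = 3; constraint 7: c - a = 3 — and the others hold by inspection.

Satisfiable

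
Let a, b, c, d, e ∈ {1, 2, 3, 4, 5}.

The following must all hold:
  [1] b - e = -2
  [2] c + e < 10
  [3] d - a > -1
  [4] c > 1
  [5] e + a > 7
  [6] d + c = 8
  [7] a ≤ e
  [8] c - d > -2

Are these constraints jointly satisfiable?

Setting (a, b, c, d, e) = (3, 3, 4, 4, 5) satisfies everything: constraint 1: b - e = -2; constraint 2: c + e = 9, and the others follow.

Satisfiable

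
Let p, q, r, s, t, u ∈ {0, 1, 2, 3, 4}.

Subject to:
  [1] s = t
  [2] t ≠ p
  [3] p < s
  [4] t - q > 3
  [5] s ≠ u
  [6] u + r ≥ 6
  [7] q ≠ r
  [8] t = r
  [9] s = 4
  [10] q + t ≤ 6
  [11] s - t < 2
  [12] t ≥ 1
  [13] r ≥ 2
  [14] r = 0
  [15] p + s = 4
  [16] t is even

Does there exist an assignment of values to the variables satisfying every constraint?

Unsatisfiable

Constraint 9 fixes s = 4 and constraint 14 fixes r = 0. Constraints 1 and 8 give s = t = r, so s = r. But 4 ≠ 0 — contradiction.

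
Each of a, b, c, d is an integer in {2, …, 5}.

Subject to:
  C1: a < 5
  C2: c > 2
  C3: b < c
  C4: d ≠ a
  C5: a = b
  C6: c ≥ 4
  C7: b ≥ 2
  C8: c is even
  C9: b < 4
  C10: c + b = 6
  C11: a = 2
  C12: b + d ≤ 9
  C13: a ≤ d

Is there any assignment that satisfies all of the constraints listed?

Satisfiable

The assignment a = 2, b = 2, c = 4, d = 5 works:
  constraint 10 holds since c + b = 6.
  constraint 12 holds since b + d = 7.
The rest check out directly.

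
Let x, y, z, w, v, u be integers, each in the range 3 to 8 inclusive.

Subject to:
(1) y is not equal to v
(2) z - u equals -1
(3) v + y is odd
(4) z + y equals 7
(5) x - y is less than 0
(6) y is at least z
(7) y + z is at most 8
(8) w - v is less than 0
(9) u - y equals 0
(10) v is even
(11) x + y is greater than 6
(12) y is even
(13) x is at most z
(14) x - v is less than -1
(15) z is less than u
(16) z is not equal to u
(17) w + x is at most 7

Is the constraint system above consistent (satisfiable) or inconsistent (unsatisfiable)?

Unsatisfiable

Constraint 10 makes v even and constraint 12 makes y even, so v + y must be even. Constraint 3 says v + y is odd — contradiction.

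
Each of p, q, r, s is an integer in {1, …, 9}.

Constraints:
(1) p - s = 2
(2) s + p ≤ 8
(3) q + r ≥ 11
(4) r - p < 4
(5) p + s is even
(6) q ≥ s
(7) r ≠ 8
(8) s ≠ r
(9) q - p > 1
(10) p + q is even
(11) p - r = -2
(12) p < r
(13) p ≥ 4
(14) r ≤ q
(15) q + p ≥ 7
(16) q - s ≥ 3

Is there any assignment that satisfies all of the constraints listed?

Satisfiable

Try p = 4, q = 6, r = 6, s = 2.
Check constraint 1: p - s = 2; constraint 2: s + p = 6; constraint 3: q + r = 12. The remaining constraints are straightforward to verify.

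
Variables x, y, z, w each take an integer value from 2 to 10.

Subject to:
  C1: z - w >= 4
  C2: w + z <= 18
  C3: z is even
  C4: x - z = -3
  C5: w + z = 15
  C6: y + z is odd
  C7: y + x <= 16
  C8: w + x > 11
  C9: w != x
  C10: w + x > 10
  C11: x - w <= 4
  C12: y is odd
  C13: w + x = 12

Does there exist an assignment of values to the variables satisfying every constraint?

One satisfying assignment is x = 7, y = 9, z = 10, w = 5.
For the less obvious constraints — constraint 1: z - w = 5; constraint 2: w + z = 15; constraint 4: x - z = -3 — and the others hold by inspection.

Satisfiable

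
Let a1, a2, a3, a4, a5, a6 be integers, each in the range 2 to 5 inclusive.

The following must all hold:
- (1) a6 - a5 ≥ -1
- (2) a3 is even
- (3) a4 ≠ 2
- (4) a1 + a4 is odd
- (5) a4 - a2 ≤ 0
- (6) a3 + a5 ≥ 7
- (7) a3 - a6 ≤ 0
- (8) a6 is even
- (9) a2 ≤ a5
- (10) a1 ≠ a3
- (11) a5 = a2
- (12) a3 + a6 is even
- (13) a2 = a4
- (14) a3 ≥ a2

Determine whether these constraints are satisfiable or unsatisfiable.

Satisfiable

One satisfying assignment is a1 = 5, a2 = 4, a3 = 4, a4 = 4, a5 = 4, a6 = 4.
For the less obvious constraints — constraint 1: a6 - a5 = 0; constraint 5: a4 - a2 = 0; constraint 6: a3 + a5 = 8 — and the others hold by inspection.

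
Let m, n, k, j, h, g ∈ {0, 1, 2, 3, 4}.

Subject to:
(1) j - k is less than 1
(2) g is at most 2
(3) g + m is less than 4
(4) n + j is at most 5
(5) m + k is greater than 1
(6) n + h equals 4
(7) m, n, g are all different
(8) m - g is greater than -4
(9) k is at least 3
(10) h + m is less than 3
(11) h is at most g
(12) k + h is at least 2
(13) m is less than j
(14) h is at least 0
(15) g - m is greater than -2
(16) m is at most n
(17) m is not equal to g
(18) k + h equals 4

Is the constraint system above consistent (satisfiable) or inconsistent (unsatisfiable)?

Satisfiable

One satisfying assignment is m = 0, n = 3, k = 3, j = 1, h = 1, g = 1.
For the less obvious constraints — constraint 1: j - k = -2; constraint 3: g + m = 1 — and the others hold by inspection.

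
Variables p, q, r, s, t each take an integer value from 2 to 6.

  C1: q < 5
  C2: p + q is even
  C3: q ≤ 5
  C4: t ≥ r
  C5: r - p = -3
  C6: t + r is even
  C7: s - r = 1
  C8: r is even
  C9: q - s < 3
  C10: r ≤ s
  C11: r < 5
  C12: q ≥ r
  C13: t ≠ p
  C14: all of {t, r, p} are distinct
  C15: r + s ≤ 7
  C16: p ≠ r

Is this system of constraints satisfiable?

Satisfiable

The assignment p = 5, q = 3, r = 2, s = 3, t = 6 works:
  constraint 5 holds since r - p = -3.
  constraint 7 holds since s - r = 1.
  constraint 9 holds since q - s = 0.
The rest check out directly.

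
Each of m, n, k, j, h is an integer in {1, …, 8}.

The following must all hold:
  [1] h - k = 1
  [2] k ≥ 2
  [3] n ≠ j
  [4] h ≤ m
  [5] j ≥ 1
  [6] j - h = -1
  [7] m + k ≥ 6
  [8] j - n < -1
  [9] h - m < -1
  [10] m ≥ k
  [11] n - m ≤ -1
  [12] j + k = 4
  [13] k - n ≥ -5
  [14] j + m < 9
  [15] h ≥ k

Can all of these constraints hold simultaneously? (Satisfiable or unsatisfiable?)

Satisfiable

Take m = 5, n = 4, k = 2, j = 2, h = 3. Then constraint 1: h - k = 1; constraint 6: j - h = -1, and every other listed constraint is also met.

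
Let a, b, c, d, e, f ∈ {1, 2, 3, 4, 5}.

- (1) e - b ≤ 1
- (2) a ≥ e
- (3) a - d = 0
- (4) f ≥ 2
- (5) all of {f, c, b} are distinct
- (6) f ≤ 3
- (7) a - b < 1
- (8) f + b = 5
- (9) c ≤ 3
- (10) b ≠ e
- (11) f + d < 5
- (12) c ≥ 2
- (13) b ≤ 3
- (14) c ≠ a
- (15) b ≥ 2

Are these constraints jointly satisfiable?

Unsatisfiable

Constraints 4, 6, 9, 12, 13, and 15 confine each of f, c, b to the 2 values {2, 3}.
Constraint 5 requires all 3 of them to be distinct, but only 2 values are available — impossible by the pigeonhole principle.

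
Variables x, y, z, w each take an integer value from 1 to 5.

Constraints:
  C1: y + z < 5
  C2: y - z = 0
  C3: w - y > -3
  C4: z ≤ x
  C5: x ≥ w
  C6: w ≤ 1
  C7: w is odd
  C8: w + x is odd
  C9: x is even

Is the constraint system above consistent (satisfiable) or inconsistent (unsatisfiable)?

Satisfiable

One satisfying assignment is x = 4, y = 1, z = 1, w = 1.
For the less obvious constraints — constraint 1: y + z = 2; constraint 2: y - z = 0 — and the others hold by inspection.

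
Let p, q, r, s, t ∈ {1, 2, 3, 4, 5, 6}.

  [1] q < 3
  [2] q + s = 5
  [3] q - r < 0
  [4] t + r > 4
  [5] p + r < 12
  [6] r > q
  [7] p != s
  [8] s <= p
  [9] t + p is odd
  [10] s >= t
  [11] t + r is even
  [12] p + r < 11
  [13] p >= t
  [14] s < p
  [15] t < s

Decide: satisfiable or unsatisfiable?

Try p = 6, q = 1, r = 3, s = 4, t = 3.
Check constraint 2: q + s = 5; constraint 3: q - r = -2. The remaining constraints are straightforward to verify.

Satisfiable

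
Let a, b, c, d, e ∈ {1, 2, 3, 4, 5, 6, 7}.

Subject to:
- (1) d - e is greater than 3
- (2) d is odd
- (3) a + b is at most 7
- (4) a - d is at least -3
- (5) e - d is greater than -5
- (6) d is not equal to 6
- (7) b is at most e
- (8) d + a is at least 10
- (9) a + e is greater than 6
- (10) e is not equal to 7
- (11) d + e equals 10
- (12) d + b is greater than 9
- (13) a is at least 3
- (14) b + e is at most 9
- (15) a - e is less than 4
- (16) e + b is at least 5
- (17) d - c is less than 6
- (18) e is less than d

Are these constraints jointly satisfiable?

Satisfiable

Try a = 4, b = 3, c = 3, d = 7, e = 3.
Check constraint 1: d - e = 4; constraint 3: a + b = 7; constraint 4: a - d = -3. The remaining constraints are straightforward to verify.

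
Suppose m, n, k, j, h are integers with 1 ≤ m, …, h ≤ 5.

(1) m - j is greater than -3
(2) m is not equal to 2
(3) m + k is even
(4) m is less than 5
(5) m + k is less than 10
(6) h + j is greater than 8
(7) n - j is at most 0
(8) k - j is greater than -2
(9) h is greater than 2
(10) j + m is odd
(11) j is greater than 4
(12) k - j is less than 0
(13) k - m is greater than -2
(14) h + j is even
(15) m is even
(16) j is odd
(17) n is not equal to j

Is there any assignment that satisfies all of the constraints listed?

Satisfiable

Take m = 4, n = 2, k = 4, j = 5, h = 5. Then constraint 1: m - j = -1; constraint 5: m + k = 8; constraint 6: h + j = 10, and every other listed constraint is also met.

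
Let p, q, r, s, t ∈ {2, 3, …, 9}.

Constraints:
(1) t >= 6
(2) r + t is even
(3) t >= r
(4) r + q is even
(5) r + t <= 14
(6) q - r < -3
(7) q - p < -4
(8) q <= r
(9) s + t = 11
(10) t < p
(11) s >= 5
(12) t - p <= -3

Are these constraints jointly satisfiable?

The assignment p = 9, q = 2, r = 6, s = 5, t = 6 works:
  constraint 5 holds since r + t = 12.
  constraint 6 holds since q - r = -4.
  constraint 7 holds since q - p = -7.
The rest check out directly.

Satisfiable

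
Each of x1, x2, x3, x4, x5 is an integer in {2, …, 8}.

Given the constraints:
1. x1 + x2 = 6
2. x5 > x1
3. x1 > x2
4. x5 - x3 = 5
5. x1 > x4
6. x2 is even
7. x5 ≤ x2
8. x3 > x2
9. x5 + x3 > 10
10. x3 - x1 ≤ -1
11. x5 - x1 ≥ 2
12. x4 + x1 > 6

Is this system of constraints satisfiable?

Constraints 2, 7, 8, and 10 give x3 < x1, x1 < x5, x5 ≤ x2, x2 < x3. Chaining: x3 < x1 < x5 ≤ x2 < x3, which forces x3 < x3 — impossible.

Unsatisfiable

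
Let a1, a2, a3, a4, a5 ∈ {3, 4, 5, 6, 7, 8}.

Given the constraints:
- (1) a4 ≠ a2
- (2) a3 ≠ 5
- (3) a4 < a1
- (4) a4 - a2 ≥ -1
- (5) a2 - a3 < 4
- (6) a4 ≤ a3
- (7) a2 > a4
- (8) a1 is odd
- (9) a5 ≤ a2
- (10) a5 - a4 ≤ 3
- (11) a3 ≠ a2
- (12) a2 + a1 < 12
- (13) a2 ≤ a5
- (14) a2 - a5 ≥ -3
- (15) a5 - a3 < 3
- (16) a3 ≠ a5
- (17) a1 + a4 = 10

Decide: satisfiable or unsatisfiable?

Satisfiable

One satisfying assignment is a1 = 7, a2 = 4, a3 = 3, a4 = 3, a5 = 4.
For the less obvious constraints — constraint 4: a4 - a2 = -1; constraint 5: a2 - a3 = 1; constraint 10: a5 - a4 = 1 — and the others hold by inspection.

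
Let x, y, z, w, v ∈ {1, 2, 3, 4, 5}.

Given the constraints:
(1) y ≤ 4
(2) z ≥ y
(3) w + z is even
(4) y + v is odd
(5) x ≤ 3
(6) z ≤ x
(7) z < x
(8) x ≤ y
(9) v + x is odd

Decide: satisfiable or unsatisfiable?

Unsatisfiable

Constraints 2, 7, and 8 give z < x, x ≤ y, y ≤ z. Chaining: z < x ≤ y ≤ z, which forces z < z — impossible.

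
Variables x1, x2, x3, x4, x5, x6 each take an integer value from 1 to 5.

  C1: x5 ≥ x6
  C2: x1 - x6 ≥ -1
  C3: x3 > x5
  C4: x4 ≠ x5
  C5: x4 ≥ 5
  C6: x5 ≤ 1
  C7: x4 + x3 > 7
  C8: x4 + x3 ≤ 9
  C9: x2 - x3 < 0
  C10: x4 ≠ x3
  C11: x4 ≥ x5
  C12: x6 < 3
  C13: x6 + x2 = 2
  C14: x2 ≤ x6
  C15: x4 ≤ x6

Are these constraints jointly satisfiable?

From constraints 5 and 15: x6 ≥ x4 and x4 ≥ 5, so x6 ≥ 5. From constraints 1 and 6: x6 ≤ x5 and x5 ≤ 1, so x6 ≤ 1. But 1 < 5, so no value of x6 works.

Unsatisfiable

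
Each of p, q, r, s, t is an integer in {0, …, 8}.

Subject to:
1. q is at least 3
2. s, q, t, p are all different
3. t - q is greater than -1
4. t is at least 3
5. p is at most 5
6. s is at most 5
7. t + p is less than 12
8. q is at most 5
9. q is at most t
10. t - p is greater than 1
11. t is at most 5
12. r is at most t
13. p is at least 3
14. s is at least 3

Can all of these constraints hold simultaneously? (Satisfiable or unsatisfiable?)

Unsatisfiable

Constraints 1, 4, 5, 6, 8, 11, 13, and 14 confine each of s, q, t, p to the 3 values {3, …, 5}.
Constraint 2 requires all 4 of them to be distinct, but only 3 values are available — impossible by the pigeonhole principle.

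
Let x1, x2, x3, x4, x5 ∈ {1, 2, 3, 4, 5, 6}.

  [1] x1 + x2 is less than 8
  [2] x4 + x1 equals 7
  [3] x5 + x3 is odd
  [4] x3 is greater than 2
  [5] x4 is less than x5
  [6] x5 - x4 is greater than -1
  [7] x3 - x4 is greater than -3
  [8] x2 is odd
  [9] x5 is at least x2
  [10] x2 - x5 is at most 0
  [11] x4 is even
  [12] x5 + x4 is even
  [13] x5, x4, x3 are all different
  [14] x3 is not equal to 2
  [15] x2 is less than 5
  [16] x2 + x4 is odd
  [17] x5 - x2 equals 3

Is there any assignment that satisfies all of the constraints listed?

Satisfiable

One satisfying assignment is x1 = 3, x2 = 3, x3 = 3, x4 = 4, x5 = 6.
For the less obvious constraints — constraint 1: x1 + x2 = 6; constraint 2: x4 + x1 = 7 — and the others hold by inspection.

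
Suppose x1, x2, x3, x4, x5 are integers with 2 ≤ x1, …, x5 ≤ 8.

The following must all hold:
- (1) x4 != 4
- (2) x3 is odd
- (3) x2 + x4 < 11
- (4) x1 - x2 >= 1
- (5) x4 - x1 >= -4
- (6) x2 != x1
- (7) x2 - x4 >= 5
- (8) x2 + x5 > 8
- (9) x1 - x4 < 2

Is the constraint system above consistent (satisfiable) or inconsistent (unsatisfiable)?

Constraints 4, 5, and 7 give x4 − x1 ≥ -4, x1 − x2 ≥ 1, x2 − x4 ≥ 5.
Adding all 3 inequalities: the left sides telescope to 0, and the right sides sum to (-4) + 1 + 5 = 2. So 0 ≥ 2, which is false.

Unsatisfiable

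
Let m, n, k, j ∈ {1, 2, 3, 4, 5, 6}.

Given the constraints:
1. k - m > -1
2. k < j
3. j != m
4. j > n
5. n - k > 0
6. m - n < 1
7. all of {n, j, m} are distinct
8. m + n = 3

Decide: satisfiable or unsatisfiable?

Satisfiable

Setting (m, n, k, j) = (1, 2, 1, 4) satisfies everything: constraint 1: k - m = 0; constraint 5: n - k = 1; constraint 6: m - n = -1, and the others follow.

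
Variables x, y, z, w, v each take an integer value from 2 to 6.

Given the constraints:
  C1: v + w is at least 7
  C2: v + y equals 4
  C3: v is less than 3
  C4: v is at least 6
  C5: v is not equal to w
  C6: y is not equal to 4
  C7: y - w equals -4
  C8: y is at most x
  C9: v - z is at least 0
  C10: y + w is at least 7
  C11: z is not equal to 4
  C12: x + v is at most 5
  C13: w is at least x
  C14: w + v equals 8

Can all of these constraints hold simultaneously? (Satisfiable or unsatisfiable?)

From constraint 4: v ≥ 6. From constraint 3: v ≤ 2. But 2 < 6, so no value of v works.

Unsatisfiable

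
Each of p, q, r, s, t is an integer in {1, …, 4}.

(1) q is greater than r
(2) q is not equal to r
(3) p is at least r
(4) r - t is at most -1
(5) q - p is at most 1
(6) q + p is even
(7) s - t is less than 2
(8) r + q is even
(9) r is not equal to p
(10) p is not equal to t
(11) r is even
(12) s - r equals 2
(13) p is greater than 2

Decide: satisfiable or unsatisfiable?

Satisfiable

Try p = 4, q = 4, r = 2, s = 4, t = 3.
Check constraint 4: r - t = -1; constraint 5: q - p = 0. The remaining constraints are straightforward to verify.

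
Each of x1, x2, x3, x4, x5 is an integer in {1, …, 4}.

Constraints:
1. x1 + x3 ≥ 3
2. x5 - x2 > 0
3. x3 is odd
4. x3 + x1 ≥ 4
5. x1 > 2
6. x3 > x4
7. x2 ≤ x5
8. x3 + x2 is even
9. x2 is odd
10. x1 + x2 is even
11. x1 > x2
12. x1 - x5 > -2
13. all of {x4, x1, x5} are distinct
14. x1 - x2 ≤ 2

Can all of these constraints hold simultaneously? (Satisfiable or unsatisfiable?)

Try x1 = 3, x2 = 1, x3 = 3, x4 = 1, x5 = 2.
Check constraint 1: x1 + x3 = 6; constraint 2: x5 - x2 = 1; constraint 4: x3 + x1 = 6. The remaining constraints are straightforward to verify.

Satisfiable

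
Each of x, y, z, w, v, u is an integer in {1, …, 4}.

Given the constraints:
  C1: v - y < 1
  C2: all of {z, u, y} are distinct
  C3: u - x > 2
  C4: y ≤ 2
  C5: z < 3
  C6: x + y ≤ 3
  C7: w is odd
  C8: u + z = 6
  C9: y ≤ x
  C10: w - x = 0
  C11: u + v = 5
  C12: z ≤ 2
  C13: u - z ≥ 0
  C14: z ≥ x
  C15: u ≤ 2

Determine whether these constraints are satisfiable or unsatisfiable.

Constraints 4, 12, and 15 confine each of z, u, y to the 2 values {1, 2} (the domain already gives each ≥ 1).
Constraint 2 requires all 3 of them to be distinct, but only 2 values are available — impossible by the pigeonhole principle.

Unsatisfiable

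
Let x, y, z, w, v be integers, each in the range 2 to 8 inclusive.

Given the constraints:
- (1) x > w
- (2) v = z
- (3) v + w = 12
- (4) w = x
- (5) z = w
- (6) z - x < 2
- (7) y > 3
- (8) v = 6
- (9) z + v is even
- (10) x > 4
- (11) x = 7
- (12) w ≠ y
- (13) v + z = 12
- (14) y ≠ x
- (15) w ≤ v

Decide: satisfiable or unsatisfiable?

Unsatisfiable

Constraint 8 fixes v = 6 and constraint 11 fixes x = 7. Constraints 2, 4, and 5 give v = z = w = x, so v = x. But 6 ≠ 7 — contradiction.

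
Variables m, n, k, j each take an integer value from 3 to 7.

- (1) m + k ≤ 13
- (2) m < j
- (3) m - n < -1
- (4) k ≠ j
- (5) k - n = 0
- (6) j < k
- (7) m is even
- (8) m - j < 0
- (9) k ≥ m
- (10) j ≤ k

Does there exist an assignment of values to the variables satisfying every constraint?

Satisfiable

Setting (m, n, k, j) = (4, 7, 7, 6) satisfies everything: constraint 1: m + k = 11; constraint 3: m - n = -3; constraint 5: k - n = 0, and the others follow.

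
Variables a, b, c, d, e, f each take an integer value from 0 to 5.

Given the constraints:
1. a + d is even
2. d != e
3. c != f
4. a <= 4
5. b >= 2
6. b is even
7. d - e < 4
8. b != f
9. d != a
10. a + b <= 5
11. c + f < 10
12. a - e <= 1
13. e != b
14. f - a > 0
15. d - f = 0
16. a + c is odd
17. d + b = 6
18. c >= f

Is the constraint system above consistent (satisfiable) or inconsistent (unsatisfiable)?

Setting (a, b, c, d, e, f) = (0, 4, 5, 2, 0, 2) satisfies everything: constraint 7: d - e = 2; constraint 10: a + b = 4; constraint 11: c + f = 7, and the others follow.

Satisfiable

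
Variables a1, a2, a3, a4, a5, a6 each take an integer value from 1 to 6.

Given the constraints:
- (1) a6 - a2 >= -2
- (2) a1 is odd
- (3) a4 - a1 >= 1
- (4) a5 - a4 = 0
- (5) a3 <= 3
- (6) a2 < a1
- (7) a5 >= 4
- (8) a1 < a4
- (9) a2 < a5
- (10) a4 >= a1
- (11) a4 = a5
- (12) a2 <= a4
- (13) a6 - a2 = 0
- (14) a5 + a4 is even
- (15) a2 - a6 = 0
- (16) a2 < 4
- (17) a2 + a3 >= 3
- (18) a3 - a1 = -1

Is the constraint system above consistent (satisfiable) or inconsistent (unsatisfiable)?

Satisfiable

The assignment a1 = 3, a2 = 1, a3 = 2, a4 = 4, a5 = 4, a6 = 1 works:
  constraint 1 holds since a6 - a2 = 0.
  constraint 3 holds since a4 - a1 = 1.
The rest check out directly.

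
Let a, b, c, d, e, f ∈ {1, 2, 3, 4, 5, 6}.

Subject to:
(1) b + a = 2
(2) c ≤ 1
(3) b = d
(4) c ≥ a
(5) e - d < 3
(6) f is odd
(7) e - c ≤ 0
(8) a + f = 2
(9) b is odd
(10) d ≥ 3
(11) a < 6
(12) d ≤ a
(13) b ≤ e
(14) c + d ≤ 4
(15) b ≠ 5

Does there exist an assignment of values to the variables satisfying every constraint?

Unsatisfiable

From constraints 10 and 12: a ≥ d and d ≥ 3, so a ≥ 3. From constraints 2 and 4: a ≤ c and c ≤ 1, so a ≤ 1. But 1 < 3, so no value of a works.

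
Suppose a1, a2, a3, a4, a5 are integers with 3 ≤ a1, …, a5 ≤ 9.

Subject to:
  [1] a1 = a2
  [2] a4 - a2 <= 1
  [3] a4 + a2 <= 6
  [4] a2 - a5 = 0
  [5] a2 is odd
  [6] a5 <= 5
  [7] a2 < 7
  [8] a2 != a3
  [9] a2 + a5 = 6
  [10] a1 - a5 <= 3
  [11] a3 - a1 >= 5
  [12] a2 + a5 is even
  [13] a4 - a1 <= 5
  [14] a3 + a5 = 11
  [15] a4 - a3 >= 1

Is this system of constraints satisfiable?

Unsatisfiable

Constraints 11, 13, and 15 give a1 − a4 ≥ -5, a4 − a3 ≥ 1, a3 − a1 ≥ 5.
Adding all 3 inequalities: the left sides telescope to 0, and the right sides sum to (-5) + 1 + 5 = 1. So 0 ≥ 1, which is false.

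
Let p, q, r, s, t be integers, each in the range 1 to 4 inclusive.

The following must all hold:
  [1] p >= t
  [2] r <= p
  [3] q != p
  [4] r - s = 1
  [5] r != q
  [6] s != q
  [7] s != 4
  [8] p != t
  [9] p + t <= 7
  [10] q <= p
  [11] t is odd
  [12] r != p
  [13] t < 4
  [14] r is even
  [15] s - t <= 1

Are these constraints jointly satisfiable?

Take p = 4, q = 3, r = 2, s = 1, t = 3. Then constraint 4: r - s = 1; constraint 9: p + t = 7; constraint 15: s - t = -2, and every other listed constraint is also met.

Satisfiable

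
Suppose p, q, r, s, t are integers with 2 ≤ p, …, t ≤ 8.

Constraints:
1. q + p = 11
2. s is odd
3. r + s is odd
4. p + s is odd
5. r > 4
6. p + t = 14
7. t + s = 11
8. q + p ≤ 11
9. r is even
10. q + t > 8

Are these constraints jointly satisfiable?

Take p = 8, q = 3, r = 6, s = 5, t = 6. Then constraint 1: q + p = 11; constraint 6: p + t = 14; constraint 7: t + s = 11, and every other listed constraint is also met.

Satisfiable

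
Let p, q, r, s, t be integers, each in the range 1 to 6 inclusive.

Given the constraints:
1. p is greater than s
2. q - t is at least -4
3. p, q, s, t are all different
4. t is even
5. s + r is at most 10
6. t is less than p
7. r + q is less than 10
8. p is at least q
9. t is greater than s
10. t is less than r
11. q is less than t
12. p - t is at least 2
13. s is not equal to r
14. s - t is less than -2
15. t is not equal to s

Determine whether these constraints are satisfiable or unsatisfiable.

Take p = 6, q = 2, r = 6, s = 1, t = 4. Then constraint 2: q - t = -2; constraint 5: s + r = 7; constraint 7: r + q = 8, and every other listed constraint is also met.

Satisfiable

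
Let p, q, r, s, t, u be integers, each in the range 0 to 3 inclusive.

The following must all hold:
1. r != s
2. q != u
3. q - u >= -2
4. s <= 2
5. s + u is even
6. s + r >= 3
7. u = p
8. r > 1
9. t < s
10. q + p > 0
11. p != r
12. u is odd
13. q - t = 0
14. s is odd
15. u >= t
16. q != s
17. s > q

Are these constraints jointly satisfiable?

Try p = 1, q = 0, r = 3, s = 1, t = 0, u = 1.
Check constraint 3: q - u = -1; constraint 6: s + r = 4. The remaining constraints are straightforward to verify.

Satisfiable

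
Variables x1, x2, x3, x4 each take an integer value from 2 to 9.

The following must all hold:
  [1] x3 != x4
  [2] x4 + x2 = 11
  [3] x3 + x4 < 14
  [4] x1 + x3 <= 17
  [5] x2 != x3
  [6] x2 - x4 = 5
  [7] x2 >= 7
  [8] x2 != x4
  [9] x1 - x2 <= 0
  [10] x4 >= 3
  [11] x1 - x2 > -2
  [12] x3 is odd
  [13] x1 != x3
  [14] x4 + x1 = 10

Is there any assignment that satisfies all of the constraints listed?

Take x1 = 7, x2 = 8, x3 = 9, x4 = 3. Then constraint 2: x4 + x2 = 11; constraint 3: x3 + x4 = 12, and every other listed constraint is also met.

Satisfiable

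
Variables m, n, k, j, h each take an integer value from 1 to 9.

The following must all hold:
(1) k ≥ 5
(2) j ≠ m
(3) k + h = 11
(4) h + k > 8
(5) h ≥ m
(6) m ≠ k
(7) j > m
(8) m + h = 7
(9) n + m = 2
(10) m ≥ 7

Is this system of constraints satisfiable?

From constraint 1: k ≥ 5. From constraints 5 and 10: h ≥ m ≥ 7. Hence k + h ≥ 12. But constraint 3 requires k + h = 11, and 11 < 12. Contradiction.

Unsatisfiable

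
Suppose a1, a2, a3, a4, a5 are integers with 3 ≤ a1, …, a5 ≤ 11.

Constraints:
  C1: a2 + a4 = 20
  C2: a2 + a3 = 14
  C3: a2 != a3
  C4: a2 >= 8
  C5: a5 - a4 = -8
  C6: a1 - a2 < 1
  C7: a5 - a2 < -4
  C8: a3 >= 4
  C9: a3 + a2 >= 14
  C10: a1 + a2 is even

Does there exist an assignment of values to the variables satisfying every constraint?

Satisfiable

Take a1 = 9, a2 = 9, a3 = 5, a4 = 11, a5 = 3. Then constraint 1: a2 + a4 = 20; constraint 2: a2 + a3 = 14, and every other listed constraint is also met.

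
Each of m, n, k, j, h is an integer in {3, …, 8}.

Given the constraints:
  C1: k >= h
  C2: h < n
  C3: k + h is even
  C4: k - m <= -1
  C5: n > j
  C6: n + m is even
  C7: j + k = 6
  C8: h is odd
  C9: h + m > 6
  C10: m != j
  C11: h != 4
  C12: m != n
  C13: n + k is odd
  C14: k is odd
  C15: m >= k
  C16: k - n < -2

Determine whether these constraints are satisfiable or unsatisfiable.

Satisfiable

One satisfying assignment is m = 6, n = 8, k = 3, j = 3, h = 3.
For the less obvious constraints — constraint 4: k - m = -3; constraint 7: j + k = 6; constraint 9: h + m = 9 — and the others hold by inspection.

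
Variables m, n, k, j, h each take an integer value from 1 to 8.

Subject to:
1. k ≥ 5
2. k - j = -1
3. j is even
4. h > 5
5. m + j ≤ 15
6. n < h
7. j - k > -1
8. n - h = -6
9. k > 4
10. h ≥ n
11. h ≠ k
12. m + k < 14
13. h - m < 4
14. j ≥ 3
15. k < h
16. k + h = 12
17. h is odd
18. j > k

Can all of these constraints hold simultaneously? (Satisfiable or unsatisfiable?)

Take m = 6, n = 1, k = 5, j = 6, h = 7. Then constraint 2: k - j = -1; constraint 5: m + j = 12; constraint 7: j - k = 1, and every other listed constraint is also met.

Satisfiable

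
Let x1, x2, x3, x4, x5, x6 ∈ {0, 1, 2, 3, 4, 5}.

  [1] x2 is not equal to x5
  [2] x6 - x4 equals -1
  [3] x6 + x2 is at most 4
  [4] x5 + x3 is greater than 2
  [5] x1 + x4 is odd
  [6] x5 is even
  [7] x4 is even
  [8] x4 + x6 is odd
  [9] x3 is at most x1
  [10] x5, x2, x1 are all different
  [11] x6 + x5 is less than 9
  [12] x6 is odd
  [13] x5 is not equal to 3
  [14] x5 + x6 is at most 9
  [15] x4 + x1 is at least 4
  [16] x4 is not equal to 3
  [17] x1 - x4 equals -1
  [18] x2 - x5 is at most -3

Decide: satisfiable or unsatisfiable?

Satisfiable

One satisfying assignment is x1 = 3, x2 = 1, x3 = 1, x4 = 4, x5 = 4, x6 = 3.
For the less obvious constraints — constraint 2: x6 - x4 = -1; constraint 3: x6 + x2 = 4 — and the others hold by inspection.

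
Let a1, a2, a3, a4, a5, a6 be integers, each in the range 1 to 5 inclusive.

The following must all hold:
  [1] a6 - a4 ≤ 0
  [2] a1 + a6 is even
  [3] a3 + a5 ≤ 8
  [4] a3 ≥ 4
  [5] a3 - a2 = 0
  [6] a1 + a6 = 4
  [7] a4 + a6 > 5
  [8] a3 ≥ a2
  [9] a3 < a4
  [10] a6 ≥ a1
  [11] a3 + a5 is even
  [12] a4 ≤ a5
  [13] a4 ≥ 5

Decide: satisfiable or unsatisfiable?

From constraint 4: a3 ≥ 4. From constraints 12 and 13: a5 ≥ a4 ≥ 5. Hence a3 + a5 ≥ 9. But constraint 3 requires a3 + a5 ≤ 8, and 8 < 9. Contradiction.

Unsatisfiable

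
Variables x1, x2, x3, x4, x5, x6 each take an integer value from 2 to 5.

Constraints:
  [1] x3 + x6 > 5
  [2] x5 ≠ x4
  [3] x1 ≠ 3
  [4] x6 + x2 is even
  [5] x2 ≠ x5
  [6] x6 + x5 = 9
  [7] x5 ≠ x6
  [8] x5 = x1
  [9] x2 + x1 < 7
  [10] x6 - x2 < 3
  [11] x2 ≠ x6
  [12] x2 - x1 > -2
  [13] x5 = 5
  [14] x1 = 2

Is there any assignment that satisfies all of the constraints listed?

Constraint 13 fixes x5 = 5 and constraint 14 fixes x1 = 2, but constraint 8 requires x5 = x1. Since 5 ≠ 2, contradiction.

Unsatisfiable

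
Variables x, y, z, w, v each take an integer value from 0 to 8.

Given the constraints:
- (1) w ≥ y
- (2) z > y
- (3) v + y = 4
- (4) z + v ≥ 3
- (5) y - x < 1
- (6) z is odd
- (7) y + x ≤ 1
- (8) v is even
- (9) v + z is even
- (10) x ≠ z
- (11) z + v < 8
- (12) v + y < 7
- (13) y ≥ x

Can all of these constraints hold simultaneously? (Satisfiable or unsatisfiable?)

Unsatisfiable

Constraint 8 makes v even and constraint 6 makes z odd, so v + z must be odd. Constraint 9 says v + z is even — contradiction.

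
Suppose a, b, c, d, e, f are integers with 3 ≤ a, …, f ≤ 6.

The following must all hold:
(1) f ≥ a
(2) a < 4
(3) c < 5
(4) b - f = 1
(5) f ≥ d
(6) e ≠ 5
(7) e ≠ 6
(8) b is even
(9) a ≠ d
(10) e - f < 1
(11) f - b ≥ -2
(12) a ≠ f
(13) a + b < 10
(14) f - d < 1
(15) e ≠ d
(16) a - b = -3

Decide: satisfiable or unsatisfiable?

Satisfiable

One satisfying assignment is a = 3, b = 6, c = 3, d = 5, e = 3, f = 5.
For the less obvious constraints — constraint 4: b - f = 1; constraint 10: e - f = -2; constraint 11: f - b = -1 — and the others hold by inspection.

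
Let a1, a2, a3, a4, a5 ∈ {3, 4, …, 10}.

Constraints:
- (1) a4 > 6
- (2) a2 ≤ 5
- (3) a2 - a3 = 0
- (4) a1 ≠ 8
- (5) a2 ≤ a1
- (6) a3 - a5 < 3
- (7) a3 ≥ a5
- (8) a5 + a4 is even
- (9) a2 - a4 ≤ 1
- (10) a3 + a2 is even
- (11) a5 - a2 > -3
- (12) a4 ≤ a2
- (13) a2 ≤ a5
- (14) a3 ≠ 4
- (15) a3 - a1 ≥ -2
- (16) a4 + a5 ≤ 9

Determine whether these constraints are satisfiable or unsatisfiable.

From constraint 1: a4 ≥ 7. From constraints 2 and 12: a4 ≤ a2 and a2 ≤ 5, so a4 ≤ 5. But 5 < 7, so no value of a4 works.

Unsatisfiable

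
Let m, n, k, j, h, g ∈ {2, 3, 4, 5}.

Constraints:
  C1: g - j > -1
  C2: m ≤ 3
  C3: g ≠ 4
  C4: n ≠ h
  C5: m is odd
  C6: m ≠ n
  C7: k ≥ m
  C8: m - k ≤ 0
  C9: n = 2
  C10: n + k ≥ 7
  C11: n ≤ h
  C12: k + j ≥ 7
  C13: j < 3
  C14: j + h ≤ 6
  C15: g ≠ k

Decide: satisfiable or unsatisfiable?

Setting (m, n, k, j, h, g) = (3, 2, 5, 2, 4, 3) satisfies everything: constraint 1: g - j = 1; constraint 8: m - k = -2, and the others follow.

Satisfiable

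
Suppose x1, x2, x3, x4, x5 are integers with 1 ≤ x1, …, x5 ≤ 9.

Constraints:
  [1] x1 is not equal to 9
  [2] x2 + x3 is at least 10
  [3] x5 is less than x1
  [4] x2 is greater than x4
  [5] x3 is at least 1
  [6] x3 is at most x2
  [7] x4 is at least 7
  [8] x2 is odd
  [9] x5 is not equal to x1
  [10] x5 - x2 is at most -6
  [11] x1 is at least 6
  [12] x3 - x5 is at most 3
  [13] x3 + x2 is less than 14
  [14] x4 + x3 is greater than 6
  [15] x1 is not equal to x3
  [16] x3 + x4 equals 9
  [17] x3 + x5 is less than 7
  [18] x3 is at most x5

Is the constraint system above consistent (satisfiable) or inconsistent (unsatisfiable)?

Try x1 = 8, x2 = 9, x3 = 2, x4 = 7, x5 = 2.
Check constraint 2: x2 + x3 = 11; constraint 10: x5 - x2 = -7; constraint 12: x3 - x5 = 0. The remaining constraints are straightforward to verify.

Satisfiable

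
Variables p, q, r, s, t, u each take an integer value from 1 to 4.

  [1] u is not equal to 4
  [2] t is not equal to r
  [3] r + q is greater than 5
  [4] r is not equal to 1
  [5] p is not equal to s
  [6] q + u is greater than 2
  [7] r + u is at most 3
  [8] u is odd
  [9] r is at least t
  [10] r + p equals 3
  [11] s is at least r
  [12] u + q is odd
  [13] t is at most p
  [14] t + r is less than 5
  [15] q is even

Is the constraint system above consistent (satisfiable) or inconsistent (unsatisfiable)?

Satisfiable

Take p = 1, q = 4, r = 2, s = 4, t = 1, u = 1. Then constraint 3: r + q = 6; constraint 6: q + u = 5; constraint 7: r + u = 3, and every other listed constraint is also met.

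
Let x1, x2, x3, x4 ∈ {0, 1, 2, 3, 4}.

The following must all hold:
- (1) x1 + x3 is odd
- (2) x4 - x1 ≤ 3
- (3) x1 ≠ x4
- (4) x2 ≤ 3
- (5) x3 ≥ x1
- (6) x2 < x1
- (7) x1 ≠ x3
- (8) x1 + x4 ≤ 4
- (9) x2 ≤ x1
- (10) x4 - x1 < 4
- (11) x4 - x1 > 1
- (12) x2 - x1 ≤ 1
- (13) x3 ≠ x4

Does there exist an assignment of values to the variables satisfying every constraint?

Satisfiable

Take x1 = 1, x2 = 0, x3 = 2, x4 = 3. Then constraint 2: x4 - x1 = 2; constraint 8: x1 + x4 = 4, and every other listed constraint is also met.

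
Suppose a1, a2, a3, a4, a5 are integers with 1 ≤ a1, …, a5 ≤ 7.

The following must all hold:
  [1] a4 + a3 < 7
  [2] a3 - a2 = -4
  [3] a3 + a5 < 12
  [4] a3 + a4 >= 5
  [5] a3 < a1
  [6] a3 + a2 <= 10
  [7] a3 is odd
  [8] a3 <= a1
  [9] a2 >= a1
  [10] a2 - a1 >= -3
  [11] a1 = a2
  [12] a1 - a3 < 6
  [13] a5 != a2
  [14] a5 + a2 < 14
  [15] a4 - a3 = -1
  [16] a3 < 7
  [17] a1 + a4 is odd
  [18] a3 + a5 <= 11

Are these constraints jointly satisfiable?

Satisfiable

Take a1 = 7, a2 = 7, a3 = 3, a4 = 2, a5 = 6. Then constraint 1: a4 + a3 = 5; constraint 2: a3 - a2 = -4; constraint 3: a3 + a5 = 9, and every other listed constraint is also met.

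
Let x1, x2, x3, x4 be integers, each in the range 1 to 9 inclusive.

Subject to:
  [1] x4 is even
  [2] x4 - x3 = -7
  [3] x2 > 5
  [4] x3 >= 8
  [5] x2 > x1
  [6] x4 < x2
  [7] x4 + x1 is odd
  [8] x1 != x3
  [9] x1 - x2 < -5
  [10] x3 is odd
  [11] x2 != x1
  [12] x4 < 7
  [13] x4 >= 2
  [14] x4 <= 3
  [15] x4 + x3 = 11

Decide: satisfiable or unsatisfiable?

The assignment x1 = 1, x2 = 7, x3 = 9, x4 = 2 works:
  constraint 2 holds since x4 - x3 = -7.
  constraint 9 holds since x1 - x2 = -6.
  constraint 15 holds since x4 + x3 = 11.
The rest check out directly.

Satisfiable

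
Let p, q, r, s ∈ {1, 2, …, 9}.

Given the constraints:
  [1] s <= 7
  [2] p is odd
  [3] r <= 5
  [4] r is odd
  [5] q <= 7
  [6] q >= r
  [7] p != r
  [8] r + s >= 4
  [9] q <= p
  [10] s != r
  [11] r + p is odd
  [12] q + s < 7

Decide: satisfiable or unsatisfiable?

Unsatisfiable

Constraint 4 makes r odd and constraint 2 makes p odd, so r + p must be even. Constraint 11 says r + p is odd — contradiction.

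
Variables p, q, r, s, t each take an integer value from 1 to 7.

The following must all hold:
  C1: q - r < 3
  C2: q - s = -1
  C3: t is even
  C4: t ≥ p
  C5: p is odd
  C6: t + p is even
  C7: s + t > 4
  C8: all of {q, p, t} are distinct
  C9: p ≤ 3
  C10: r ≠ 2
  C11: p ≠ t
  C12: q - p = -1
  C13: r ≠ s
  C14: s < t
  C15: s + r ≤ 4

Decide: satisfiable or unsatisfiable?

Unsatisfiable

Constraint 3 makes t even and constraint 5 makes p odd, so t + p must be odd. Constraint 6 says t + p is even — contradiction.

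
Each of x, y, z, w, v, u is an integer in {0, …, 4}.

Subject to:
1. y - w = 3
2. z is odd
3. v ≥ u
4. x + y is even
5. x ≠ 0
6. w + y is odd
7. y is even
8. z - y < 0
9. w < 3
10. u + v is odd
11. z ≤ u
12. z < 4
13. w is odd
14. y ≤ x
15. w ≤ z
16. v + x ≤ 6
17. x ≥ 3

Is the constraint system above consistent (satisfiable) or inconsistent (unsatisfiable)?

Take x = 4, y = 4, z = 1, w = 1, v = 2, u = 1. Then constraint 1: y - w = 3; constraint 8: z - y = -3, and every other listed constraint is also met.

Satisfiable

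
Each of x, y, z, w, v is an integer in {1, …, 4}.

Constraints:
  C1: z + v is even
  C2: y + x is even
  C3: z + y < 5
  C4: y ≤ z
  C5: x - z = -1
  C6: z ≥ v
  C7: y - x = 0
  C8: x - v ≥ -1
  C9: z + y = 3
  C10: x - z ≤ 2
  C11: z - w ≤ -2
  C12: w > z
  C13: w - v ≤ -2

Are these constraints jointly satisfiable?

Unsatisfiable

Constraints 8, 10, 11, and 13 give z − x ≥ -2, x − v ≥ -1, v − w ≥ 2, w − z ≥ 2.
Adding all 4 inequalities: the left sides telescope to 0, and the right sides sum to (-2) + (-1) + 2 + 2 = 1. So 0 ≥ 1, which is false.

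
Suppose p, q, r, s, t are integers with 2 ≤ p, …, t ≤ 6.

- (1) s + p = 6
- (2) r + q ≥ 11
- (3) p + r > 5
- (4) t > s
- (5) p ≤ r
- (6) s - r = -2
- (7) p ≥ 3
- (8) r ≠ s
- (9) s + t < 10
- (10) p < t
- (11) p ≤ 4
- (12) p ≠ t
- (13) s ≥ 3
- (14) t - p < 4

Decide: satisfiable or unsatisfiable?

Setting (p, q, r, s, t) = (3, 6, 5, 3, 5) satisfies everything: constraint 1: s + p = 6; constraint 2: r + q = 11, and the others follow.

Satisfiable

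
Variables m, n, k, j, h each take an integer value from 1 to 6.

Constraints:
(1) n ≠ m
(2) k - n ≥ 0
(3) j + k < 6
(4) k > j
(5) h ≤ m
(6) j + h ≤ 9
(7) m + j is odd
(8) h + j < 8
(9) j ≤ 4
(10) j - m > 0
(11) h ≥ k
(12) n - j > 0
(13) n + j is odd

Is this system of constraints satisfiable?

Unsatisfiable

Constraints 2, 5, 10, 11, and 12 give n ≤ k, k ≤ h, h ≤ m, m < j, j < n. Chaining: n ≤ k ≤ h ≤ m < j < n, which forces n < n — impossible.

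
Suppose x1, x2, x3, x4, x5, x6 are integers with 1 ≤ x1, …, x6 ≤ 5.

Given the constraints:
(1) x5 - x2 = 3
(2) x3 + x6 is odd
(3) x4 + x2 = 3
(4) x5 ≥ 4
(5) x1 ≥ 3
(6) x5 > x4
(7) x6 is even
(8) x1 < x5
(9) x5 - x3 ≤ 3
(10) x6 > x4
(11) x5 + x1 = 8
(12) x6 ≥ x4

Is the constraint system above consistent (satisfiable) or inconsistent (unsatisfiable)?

Take x1 = 3, x2 = 2, x3 = 5, x4 = 1, x5 = 5, x6 = 2. Then constraint 1: x5 - x2 = 3; constraint 3: x4 + x2 = 3, and every other listed constraint is also met.

Satisfiable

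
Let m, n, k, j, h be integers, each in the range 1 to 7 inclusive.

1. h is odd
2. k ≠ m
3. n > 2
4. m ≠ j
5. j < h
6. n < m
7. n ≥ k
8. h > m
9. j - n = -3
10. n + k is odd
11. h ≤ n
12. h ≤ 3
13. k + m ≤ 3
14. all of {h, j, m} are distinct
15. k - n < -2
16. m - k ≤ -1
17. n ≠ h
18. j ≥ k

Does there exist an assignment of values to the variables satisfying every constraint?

Unsatisfiable

Constraints 5, 6, 11, 16, and 18 give m < k, k ≤ j, j < h, h ≤ n, n < m. Chaining: m < k ≤ j < h ≤ n < m, which forces m < m — impossible.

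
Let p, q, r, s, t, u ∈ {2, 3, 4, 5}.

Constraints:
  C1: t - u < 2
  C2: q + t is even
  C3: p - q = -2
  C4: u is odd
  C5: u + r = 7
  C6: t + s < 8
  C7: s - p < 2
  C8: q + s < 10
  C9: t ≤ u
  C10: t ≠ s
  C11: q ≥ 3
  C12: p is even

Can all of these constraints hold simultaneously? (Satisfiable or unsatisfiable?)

Satisfiable

Setting (p, q, r, s, t, u) = (2, 4, 2, 3, 4, 5) satisfies everything: constraint 1: t - u = -1; constraint 3: p - q = -2; constraint 5: u + r = 7, and the others follow.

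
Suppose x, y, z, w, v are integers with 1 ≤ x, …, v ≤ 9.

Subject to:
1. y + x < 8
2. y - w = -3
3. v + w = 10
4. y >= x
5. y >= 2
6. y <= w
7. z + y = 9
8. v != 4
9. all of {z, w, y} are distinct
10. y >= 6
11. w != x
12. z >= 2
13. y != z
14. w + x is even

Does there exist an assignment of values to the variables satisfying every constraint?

Satisfiable

Take x = 1, y = 6, z = 3, w = 9, v = 1. Then constraint 1: y + x = 7; constraint 2: y - w = -3, and every other listed constraint is also met.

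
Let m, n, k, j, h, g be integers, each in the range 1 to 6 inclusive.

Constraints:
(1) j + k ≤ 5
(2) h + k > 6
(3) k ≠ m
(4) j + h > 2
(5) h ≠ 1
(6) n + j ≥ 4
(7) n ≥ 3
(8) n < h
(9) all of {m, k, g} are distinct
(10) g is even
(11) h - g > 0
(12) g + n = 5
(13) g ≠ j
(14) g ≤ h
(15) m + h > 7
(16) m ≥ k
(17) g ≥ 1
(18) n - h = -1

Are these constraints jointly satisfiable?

The assignment m = 4, n = 3, k = 3, j = 1, h = 4, g = 2 works:
  constraint 1 holds since j + k = 4.
  constraint 2 holds since h + k = 7.
The rest check out directly.

Satisfiable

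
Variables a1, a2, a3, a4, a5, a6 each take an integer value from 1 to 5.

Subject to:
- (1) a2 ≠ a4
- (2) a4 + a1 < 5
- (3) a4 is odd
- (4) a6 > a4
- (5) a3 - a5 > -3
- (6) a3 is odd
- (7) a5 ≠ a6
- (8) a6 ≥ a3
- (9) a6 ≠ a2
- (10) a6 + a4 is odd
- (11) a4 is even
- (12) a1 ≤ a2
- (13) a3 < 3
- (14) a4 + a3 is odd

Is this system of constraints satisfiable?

Unsatisfiable

Constraint 3 makes a4 odd and constraint 6 makes a3 odd, so a4 + a3 must be even. Constraint 14 says a4 + a3 is odd — contradiction.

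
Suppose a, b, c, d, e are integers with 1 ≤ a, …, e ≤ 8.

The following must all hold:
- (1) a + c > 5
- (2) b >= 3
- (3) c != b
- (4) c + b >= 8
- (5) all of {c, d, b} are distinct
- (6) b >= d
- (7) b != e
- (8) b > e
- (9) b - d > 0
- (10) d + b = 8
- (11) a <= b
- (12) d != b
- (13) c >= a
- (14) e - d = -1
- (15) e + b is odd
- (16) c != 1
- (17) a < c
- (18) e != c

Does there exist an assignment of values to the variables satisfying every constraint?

Satisfiable

One satisfying assignment is a = 2, b = 5, c = 4, d = 3, e = 2.
For the less obvious constraints — constraint 1: a + c = 6; constraint 4: c + b = 9 — and the others hold by inspection.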